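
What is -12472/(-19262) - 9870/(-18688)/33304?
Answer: 1940644432921/2997095699456 ≈ 0.64751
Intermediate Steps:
-12472/(-19262) - 9870/(-18688)/33304 = -12472*(-1/19262) - 9870*(-1/18688)*(1/33304) = 6236/9631 + (4935/9344)*(1/33304) = 6236/9631 + 4935/311192576 = 1940644432921/2997095699456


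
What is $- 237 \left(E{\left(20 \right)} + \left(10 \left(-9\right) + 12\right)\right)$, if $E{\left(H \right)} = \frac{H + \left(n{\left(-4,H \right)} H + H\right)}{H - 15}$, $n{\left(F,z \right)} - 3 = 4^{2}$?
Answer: $-1422$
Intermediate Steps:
$n{\left(F,z \right)} = 19$ ($n{\left(F,z \right)} = 3 + 4^{2} = 3 + 16 = 19$)
$E{\left(H \right)} = \frac{21 H}{-15 + H}$ ($E{\left(H \right)} = \frac{H + \left(19 H + H\right)}{H - 15} = \frac{H + 20 H}{-15 + H} = \frac{21 H}{-15 + H}$)
$- 237 \left(E{\left(20 \right)} + \left(10 \left(-9\right) + 12\right)\right) = - 237 \left(21 \cdot 20 \frac{1}{-15 + 20} + \left(10 \left(-9\right) + 12\right)\right) = - 237 \left(21 \cdot 20 \cdot \frac{1}{5} + \left(-90 + 12\right)\right) = - 237 \left(21 \cdot 20 \cdot \frac{1}{5} - 78\right) = - 237 \left(84 - 78\right) = \left(-237\right) 6 = -1422$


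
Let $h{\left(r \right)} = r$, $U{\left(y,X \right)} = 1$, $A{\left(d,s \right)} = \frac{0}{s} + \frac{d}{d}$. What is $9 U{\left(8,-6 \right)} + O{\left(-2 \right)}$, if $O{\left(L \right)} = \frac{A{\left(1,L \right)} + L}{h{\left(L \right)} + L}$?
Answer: $\frac{37}{4} \approx 9.25$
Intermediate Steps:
$A{\left(d,s \right)} = 1$ ($A{\left(d,s \right)} = 0 + 1 = 1$)
$O{\left(L \right)} = \frac{1 + L}{2 L}$ ($O{\left(L \right)} = \frac{1 + L}{L + L} = \frac{1 + L}{2 L}$)
$9 U{\left(8,-6 \right)} + O{\left(-2 \right)} = 9 \cdot 1 + \frac{1 - 2}{2 \left(-2\right)} = 9 + \frac{1}{2} \left(- \frac{1}{2}\right) \left(-1\right) = 9 + \frac{1}{4} = \frac{37}{4}$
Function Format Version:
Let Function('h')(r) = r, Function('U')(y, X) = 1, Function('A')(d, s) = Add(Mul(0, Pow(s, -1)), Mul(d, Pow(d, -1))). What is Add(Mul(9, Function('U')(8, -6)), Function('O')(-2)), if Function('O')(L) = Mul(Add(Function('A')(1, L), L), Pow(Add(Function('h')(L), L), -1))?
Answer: Rational(37, 4) ≈ 9.2500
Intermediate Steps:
Function('A')(d, s) = 1 (Function('A')(d, s) = Add(0, 1) = 1)
Function('O')(L) = Mul(Rational(1, 2), Pow(L, -1), Add(1, L)) (Function('O')(L) = Mul(Add(1, L), Pow(Add(L, L), -1)) = Mul(Add(1, L), Pow(Mul(2, L), -1)) = Mul(Add(1, L), Mul(Rational(1, 2), Pow(L, -1))) = Mul(Rational(1, 2), Pow(L, -1), Add(1, L)))
Add(Mul(9, Function('U')(8, -6)), Function('O')(-2)) = Add(Mul(9, 1), Mul(Rational(1, 2), Pow(-2, -1), Add(1, -2))) = Add(9, Mul(Rational(1, 2), Rational(-1, 2), -1)) = Add(9, Rational(1, 4)) = Rational(37, 4)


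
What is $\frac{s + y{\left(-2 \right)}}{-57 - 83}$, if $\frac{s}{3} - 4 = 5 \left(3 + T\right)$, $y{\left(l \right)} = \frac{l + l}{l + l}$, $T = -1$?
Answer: $- \frac{43}{140} \approx -0.30714$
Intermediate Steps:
$y{\left(l \right)} = 1$ ($y{\left(l \right)} = \frac{2 l}{2 l} = 2 l \frac{1}{2 l} = 1$)
$s = 42$ ($s = 12 + 3 \cdot 5 \left(3 - 1\right) = 12 + 3 \cdot 5 \cdot 2 = 12 + 3 \cdot 10 = 12 + 30 = 42$)
$\frac{s + y{\left(-2 \right)}}{-57 - 83} = \frac{42 + 1}{-57 - 83} = \frac{1}{-140} \cdot 43 = \left(- \frac{1}{140}\right) 43 = - \frac{43}{140}$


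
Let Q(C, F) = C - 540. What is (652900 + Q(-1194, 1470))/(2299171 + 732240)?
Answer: 651166/3031411 ≈ 0.21481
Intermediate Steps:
Q(C, F) = -540 + C
(652900 + Q(-1194, 1470))/(2299171 + 732240) = (652900 + (-540 - 1194))/(2299171 + 732240) = (652900 - 1734)/3031411 = 651166*(1/3031411) = 651166/3031411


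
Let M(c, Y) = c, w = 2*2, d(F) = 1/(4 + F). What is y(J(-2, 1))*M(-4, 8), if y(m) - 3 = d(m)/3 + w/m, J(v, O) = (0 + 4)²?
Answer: -196/15 ≈ -13.067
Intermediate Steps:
w = 4
J(v, O) = 16 (J(v, O) = 4² = 16)
y(m) = 3 + 4/m + 1/(3*(4 + m)) (y(m) = 3 + (1/((4 + m)*3) + 4/m) = 3 + ((⅓)/(4 + m) + 4/m) = 3 + (1/(3*(4 + m)) + 4/m) = 3 + (4/m + 1/(3*(4 + m))) = 3 + 4/m + 1/(3*(4 + m)))
y(J(-2, 1))*M(-4, 8) = ((⅓)*(48 + 9*16² + 49*16)/(16*(4 + 16)))*(-4) = ((⅓)*(1/16)*(48 + 9*256 + 784)/20)*(-4) = ((⅓)*(1/16)*(1/20)*(48 + 2304 + 784))*(-4) = ((⅓)*(1/16)*(1/20)*3136)*(-4) = (49/15)*(-4) = -196/15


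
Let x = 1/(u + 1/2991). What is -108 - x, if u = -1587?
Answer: -512642337/4746716 ≈ -108.00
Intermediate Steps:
x = -2991/4746716 (x = 1/(-1587 + 1/2991) = 1/(-4746716/2991) = -2991/4746716 ≈ -0.00063012)
-108 - x = -108 - 1*(-2991/4746716) = -108 + 2991/4746716 = -512642337/4746716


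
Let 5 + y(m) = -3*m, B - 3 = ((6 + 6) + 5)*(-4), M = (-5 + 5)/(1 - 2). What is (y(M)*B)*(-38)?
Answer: -12350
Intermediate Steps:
M = 0 (M = 0/(-1) = 0*(-1) = 0)
B = -65 (B = 3 + ((6 + 6) + 5)*(-4) = 3 + (12 + 5)*(-4) = 3 + 17*(-4) = 3 - 68 = -65)
y(m) = -5 - 3*m
(y(M)*B)*(-38) = ((-5 - 3*0)*(-65))*(-38) = ((-5 + 0)*(-65))*(-38) = -5*(-65)*(-38) = 325*(-38) = -12350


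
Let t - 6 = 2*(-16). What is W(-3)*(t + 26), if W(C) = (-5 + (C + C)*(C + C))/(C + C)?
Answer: 0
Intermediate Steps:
t = -26 (t = 6 + 2*(-16) = 6 - 32 = -26)
W(C) = (-5 + 4*C²)/(2*C) (W(C) = (-5 + (2*C)*(2*C))/((2*C)) = (-5 + 4*C²)*(1/(2*C)) = (-5 + 4*C²)/(2*C))
W(-3)*(t + 26) = (2*(-3) - 5/2/(-3))*(-26 + 26) = (-6 - 5/2*(-⅓))*0 = (-6 + ⅚)*0 = -31/6*0 = 0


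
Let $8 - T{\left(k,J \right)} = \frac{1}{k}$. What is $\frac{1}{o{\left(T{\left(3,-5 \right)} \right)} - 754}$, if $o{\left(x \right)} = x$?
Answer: $- \frac{3}{2239} \approx -0.0013399$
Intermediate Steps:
$T{\left(k,J \right)} = 8 - \frac{1}{k}$
$\frac{1}{o{\left(T{\left(3,-5 \right)} \right)} - 754} = \frac{1}{\left(8 - \frac{1}{3}\right) - 754} = \frac{1}{\frac{23}{3} - 754} = \frac{1}{- \frac{2239}{3}} = - \frac{3}{2239}$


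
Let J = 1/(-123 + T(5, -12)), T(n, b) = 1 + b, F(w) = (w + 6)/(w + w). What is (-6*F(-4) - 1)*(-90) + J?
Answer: -6031/134 ≈ -45.007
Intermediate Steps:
F(w) = (6 + w)/(2*w) (F(w) = (6 + w)/((2*w)) = (6 + w)*(1/(2*w)) = (6 + w)/(2*w))
J = -1/134 (J = 1/(-123 + (1 - 12)) = 1/(-123 - 11) = 1/(-134) = -1/134 ≈ -0.0074627)
(-6*F(-4) - 1)*(-90) + J = (-3*(6 - 4)/(-4) - 1)*(-90) - 1/134 = (-3*(-1)*2/4 - 1)*(-90) - 1/134 = (-6*(-1/4) - 1)*(-90) - 1/134 = (3/2 - 1)*(-90) - 1/134 = (1/2)*(-90) - 1/134 = -45 - 1/134 = -6031/134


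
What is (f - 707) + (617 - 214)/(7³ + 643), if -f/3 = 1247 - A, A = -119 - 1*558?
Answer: -6387891/986 ≈ -6478.6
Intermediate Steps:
A = -677 (A = -119 - 558 = -677)
f = -5772 (f = -3*(1247 - 1*(-677)) = -3*(1247 + 677) = -3*1924 = -5772)
(f - 707) + (617 - 214)/(7³ + 643) = (-5772 - 707) + (617 - 214)/(7³ + 643) = -6479 + 403/(343 + 643) = -6479 + 403/986 = -6387891/986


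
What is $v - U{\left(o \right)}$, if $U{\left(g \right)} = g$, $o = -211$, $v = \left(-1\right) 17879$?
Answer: $-17668$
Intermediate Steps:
$v = -17879$
$v - U{\left(o \right)} = -17879 - -211 = -17879 + 211 = -17668$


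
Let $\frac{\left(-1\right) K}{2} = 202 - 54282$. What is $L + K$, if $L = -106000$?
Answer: $2160$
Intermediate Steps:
$K = 108160$ ($K = - 2 \left(202 - 54282\right) = \left(-2\right) \left(-54080\right) = 108160$)
$L + K = -106000 + 108160 = 2160$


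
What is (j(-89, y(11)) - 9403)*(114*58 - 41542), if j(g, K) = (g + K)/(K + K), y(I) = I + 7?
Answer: 5913282235/18 ≈ 3.2852e+8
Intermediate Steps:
y(I) = 7 + I
j(g, K) = (K + g)/(2*K) (j(g, K) = (K + g)/((2*K)) = (K + g)*(1/(2*K)) = (K + g)/(2*K))
(j(-89, y(11)) - 9403)*(114*58 - 41542) = (((7 + 11) - 89)/(2*(7 + 11)) - 9403)*(114*58 - 41542) = ((½)*(18 - 89)/18 - 9403)*(6612 - 41542) = ((½)*(1/18)*(-71) - 9403)*(-34930) = (-71/36 - 9403)*(-34930) = -338579/36*(-34930) = 5913282235/18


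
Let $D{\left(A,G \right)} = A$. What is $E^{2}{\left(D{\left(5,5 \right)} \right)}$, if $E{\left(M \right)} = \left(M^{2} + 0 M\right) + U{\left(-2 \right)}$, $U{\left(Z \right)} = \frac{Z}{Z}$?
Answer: $676$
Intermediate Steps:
$U{\left(Z \right)} = 1$
$E{\left(M \right)} = 1 + M^{2}$ ($E{\left(M \right)} = \left(M^{2} + 0 M\right) + 1 = \left(M^{2} + 0\right) + 1 = M^{2} + 1 = 1 + M^{2}$)
$E^{2}{\left(D{\left(5,5 \right)} \right)} = \left(1 + 5^{2}\right)^{2} = \left(1 + 25\right)^{2} = 26^{2} = 676$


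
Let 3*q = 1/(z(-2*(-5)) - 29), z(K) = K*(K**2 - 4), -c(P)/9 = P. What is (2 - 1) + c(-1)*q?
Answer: 934/931 ≈ 1.0032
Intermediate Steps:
c(P) = -9*P
z(K) = K*(-4 + K**2)
q = 1/2793 (q = 1/(3*((-2*(-5))*(-4 + (-2*(-5))**2) - 29)) = 1/(3*(10*(-4 + 10**2) - 29)) = 1/(3*(10*(-4 + 100) - 29)) = 1/(3*(10*96 - 29)) = 1/(3*(960 - 29)) = (1/3)/931 = (1/3)*(1/931) = 1/2793 ≈ 0.00035804)
(2 - 1) + c(-1)*q = (2 - 1) - 9*(-1)*(1/2793) = 1 + 9*(1/2793) = 1 + 3/931 = 934/931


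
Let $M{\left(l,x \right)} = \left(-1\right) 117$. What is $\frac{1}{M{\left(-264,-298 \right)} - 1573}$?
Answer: $- \frac{1}{1690} \approx -0.00059172$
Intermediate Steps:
$M{\left(l,x \right)} = -117$
$\frac{1}{M{\left(-264,-298 \right)} - 1573} = \frac{1}{-117 - 1573} = \frac{1}{-1690} = - \frac{1}{1690}$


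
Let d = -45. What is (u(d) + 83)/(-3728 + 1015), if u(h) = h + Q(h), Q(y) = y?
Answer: 7/2713 ≈ 0.0025802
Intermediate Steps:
u(h) = 2*h (u(h) = h + h = 2*h)
(u(d) + 83)/(-3728 + 1015) = (2*(-45) + 83)/(-3728 + 1015) = (-90 + 83)/(-2713) = -7*(-1/2713) = 7/2713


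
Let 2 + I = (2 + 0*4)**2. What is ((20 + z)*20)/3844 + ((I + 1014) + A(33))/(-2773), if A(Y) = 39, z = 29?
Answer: -334470/2664853 ≈ -0.12551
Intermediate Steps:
I = 2 (I = -2 + (2 + 0*4)**2 = -2 + (2 + 0)**2 = -2 + 2**2 = -2 + 4 = 2)
((20 + z)*20)/3844 + ((I + 1014) + A(33))/(-2773) = ((20 + 29)*20)/3844 + ((2 + 1014) + 39)/(-2773) = (49*20)*(1/3844) + (1016 + 39)*(-1/2773) = 980*(1/3844) + 1055*(-1/2773) = 245/961 - 1055/2773 = -334470/2664853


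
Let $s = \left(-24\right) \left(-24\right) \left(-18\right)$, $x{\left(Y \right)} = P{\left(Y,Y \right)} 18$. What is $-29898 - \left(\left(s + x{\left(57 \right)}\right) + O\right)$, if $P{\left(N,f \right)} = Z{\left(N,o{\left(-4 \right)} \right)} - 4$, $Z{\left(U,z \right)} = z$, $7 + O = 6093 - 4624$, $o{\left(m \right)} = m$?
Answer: $-20848$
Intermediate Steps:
$O = 1462$ ($O = -7 + \left(6093 - 4624\right) = -7 + 1469 = 1462$)
$P{\left(N,f \right)} = -8$ ($P{\left(N,f \right)} = -4 - 4 = -8$)
$x{\left(Y \right)} = -144$ ($x{\left(Y \right)} = \left(-8\right) 18 = -144$)
$s = -10368$ ($s = 576 \left(-18\right) = -10368$)
$-29898 - \left(\left(s + x{\left(57 \right)}\right) + O\right) = -29898 - \left(\left(-10368 - 144\right) + 1462\right) = -29898 - \left(-10512 + 1462\right) = -29898 - -9050 = -29898 + 9050 = -20848$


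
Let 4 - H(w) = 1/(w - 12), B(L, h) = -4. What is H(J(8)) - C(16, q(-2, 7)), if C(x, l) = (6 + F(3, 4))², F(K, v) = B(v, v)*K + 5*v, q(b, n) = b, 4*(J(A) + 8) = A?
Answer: -3455/18 ≈ -191.94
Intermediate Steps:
J(A) = -8 + A/4
H(w) = 4 - 1/(-12 + w) (H(w) = 4 - 1/(w - 12) = 4 - 1/(-12 + w))
F(K, v) = -4*K + 5*v
C(x, l) = 196 (C(x, l) = (6 + (-4*3 + 5*4))² = (6 + (-12 + 20))² = (6 + 8)² = 14² = 196)
H(J(8)) - C(16, q(-2, 7)) = (-49 + 4*(-8 + (¼)*8))/(-12 + (-8 + (¼)*8)) - 1*196 = (-49 + 4*(-8 + 2))/(-12 + (-8 + 2)) - 196 = (-49 + 4*(-6))/(-12 - 6) - 196 = (-49 - 24)/(-18) - 196 = -1/18*(-73) - 196 = 73/18 - 196 = -3455/18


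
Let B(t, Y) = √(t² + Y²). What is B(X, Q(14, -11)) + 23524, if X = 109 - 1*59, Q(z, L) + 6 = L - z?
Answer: 23524 + √3461 ≈ 23583.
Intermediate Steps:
Q(z, L) = -6 + L - z (Q(z, L) = -6 + (L - z) = -6 + L - z)
X = 50 (X = 109 - 59 = 50)
B(t, Y) = √(Y² + t²)
B(X, Q(14, -11)) + 23524 = √((-6 - 11 - 1*14)² + 50²) + 23524 = √((-6 - 11 - 14)² + 2500) + 23524 = √((-31)² + 2500) + 23524 = √(961 + 2500) + 23524 = √3461 + 23524 = 23524 + √3461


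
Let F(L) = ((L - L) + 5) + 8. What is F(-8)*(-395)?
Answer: -5135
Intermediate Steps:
F(L) = 13 (F(L) = (0 + 5) + 8 = 5 + 8 = 13)
F(-8)*(-395) = 13*(-395) = -5135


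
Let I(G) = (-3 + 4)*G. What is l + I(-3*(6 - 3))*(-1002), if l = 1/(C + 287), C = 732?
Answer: 9189343/1019 ≈ 9018.0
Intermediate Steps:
l = 1/1019 (l = 1/(732 + 287) = 1/1019 ≈ 0.00098135)
I(G) = G (I(G) = 1*G = G)
l + I(-3*(6 - 3))*(-1002) = 1/1019 - 3*(6 - 3)*(-1002) = 1/1019 - 3*3*(-1002) = 1/1019 - 9*(-1002) = 1/1019 + 9018 = 9189343/1019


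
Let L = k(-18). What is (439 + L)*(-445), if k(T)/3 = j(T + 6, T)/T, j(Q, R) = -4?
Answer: -586955/3 ≈ -1.9565e+5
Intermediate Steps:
k(T) = -12/T (k(T) = 3*(-4/T) = -12/T)
L = 2/3 (L = -12/(-18) = -12*(-1/18) = 2/3 ≈ 0.66667)
(439 + L)*(-445) = (439 + 2/3)*(-445) = (1319/3)*(-445) = -586955/3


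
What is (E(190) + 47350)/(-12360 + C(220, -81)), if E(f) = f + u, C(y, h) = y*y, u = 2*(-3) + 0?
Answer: 23767/18020 ≈ 1.3189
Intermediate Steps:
u = -6 (u = -6 + 0 = -6)
C(y, h) = y**2
E(f) = -6 + f (E(f) = f - 6 = -6 + f)
(E(190) + 47350)/(-12360 + C(220, -81)) = ((-6 + 190) + 47350)/(-12360 + 220**2) = (184 + 47350)/(-12360 + 48400) = 47534/36040 = 47534*(1/36040) = 23767/18020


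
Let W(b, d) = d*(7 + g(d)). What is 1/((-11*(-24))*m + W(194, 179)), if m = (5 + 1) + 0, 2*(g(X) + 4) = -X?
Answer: -2/27799 ≈ -7.1945e-5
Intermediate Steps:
g(X) = -4 - X/2 (g(X) = -4 + (-X)/2 = -4 - X/2)
W(b, d) = d*(3 - d/2) (W(b, d) = d*(7 + (-4 - d/2)) = d*(3 - d/2))
m = 6 (m = 6 + 0 = 6)
1/((-11*(-24))*m + W(194, 179)) = 1/(-11*(-24)*6 + (½)*179*(6 - 1*179)) = 1/(264*6 + (½)*179*(6 - 179)) = 1/(1584 + (½)*179*(-173)) = 1/(1584 - 30967/2) = 1/(-27799/2) = -2/27799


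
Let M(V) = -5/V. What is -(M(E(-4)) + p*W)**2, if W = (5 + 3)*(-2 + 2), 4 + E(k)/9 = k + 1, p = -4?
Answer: -25/3969 ≈ -0.0062988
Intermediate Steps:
E(k) = -27 + 9*k (E(k) = -36 + 9*(k + 1) = -36 + 9*(1 + k) = -36 + (9 + 9*k) = -27 + 9*k)
W = 0 (W = 8*0 = 0)
-(M(E(-4)) + p*W)**2 = -(-5/(-27 + 9*(-4)) - 4*0)**2 = -(-5/(-27 - 36) + 0)**2 = -(-5/(-63) + 0)**2 = -(-5*(-1/63) + 0)**2 = -(5/63 + 0)**2 = -(5/63)**2 = -1*25/3969 = -25/3969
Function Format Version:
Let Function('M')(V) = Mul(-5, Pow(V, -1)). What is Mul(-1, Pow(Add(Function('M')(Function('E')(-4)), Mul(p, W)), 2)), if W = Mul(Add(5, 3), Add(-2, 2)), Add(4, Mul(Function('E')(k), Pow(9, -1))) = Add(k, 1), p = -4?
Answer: Rational(-25, 3969) ≈ -0.0062988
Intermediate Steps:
Function('E')(k) = Add(-27, Mul(9, k)) (Function('E')(k) = Add(-36, Mul(9, Add(k, 1))) = Add(-36, Mul(9, Add(1, k))) = Add(-36, Add(9, Mul(9, k))) = Add(-27, Mul(9, k)))
W = 0 (W = Mul(8, 0) = 0)
Mul(-1, Pow(Add(Function('M')(Function('E')(-4)), Mul(p, W)), 2)) = Mul(-1, Pow(Add(Mul(-5, Pow(Add(-27, Mul(9, -4)), -1)), Mul(-4, 0)), 2)) = Mul(-1, Pow(Add(Mul(-5, Pow(Add(-27, -36), -1)), 0), 2)) = Mul(-1, Pow(Add(Mul(-5, Pow(-63, -1)), 0), 2)) = Mul(-1, Pow(Add(Mul(-5, Rational(-1, 63)), 0), 2)) = Mul(-1, Pow(Add(Rational(5, 63), 0), 2)) = Mul(-1, Pow(Rational(5, 63), 2)) = Mul(-1, Rational(25, 3969)) = Rational(-25, 3969)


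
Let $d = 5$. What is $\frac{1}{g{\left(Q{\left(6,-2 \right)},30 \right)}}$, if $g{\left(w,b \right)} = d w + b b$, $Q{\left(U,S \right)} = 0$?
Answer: $\frac{1}{900} \approx 0.0011111$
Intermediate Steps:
$g{\left(w,b \right)} = b^{2} + 5 w$ ($g{\left(w,b \right)} = 5 w + b b = 5 w + b^{2} = b^{2} + 5 w$)
$\frac{1}{g{\left(Q{\left(6,-2 \right)},30 \right)}} = \frac{1}{30^{2} + 5 \cdot 0} = \frac{1}{900 + 0} = \frac{1}{900}$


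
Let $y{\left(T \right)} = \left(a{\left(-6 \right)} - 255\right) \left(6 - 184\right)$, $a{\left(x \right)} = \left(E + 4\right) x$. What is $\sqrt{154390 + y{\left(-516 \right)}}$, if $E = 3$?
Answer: $2 \sqrt{51814} \approx 455.25$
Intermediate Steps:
$a{\left(x \right)} = 7 x$ ($a{\left(x \right)} = \left(3 + 4\right) x = 7 x$)
$y{\left(T \right)} = 52866$ ($y{\left(T \right)} = \left(7 \left(-6\right) - 255\right) \left(6 - 184\right) = \left(-42 - 255\right) \left(-178\right) = \left(-297\right) \left(-178\right) = 52866$)
$\sqrt{154390 + y{\left(-516 \right)}} = \sqrt{154390 + 52866} = \sqrt{207256} = 2 \sqrt{51814}$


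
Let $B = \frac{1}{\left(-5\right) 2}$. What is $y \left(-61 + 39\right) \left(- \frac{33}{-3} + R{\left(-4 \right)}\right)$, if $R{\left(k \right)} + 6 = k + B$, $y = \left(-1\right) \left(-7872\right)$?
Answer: $- \frac{779328}{5} \approx -1.5587 \cdot 10^{5}$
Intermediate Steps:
$y = 7872$
$B = - \frac{1}{10}$ ($B = \frac{1}{-10} = - \frac{1}{10} \approx -0.1$)
$R{\left(k \right)} = - \frac{61}{10} + k$ ($R{\left(k \right)} = -6 + \left(k - \frac{1}{10}\right) = -6 + \left(- \frac{1}{10} + k\right) = - \frac{61}{10} + k$)
$y \left(-61 + 39\right) \left(- \frac{33}{-3} + R{\left(-4 \right)}\right) = 7872 \left(-61 + 39\right) \left(- \frac{33}{-3} - \frac{101}{10}\right) = 7872 \left(- 22 \left(\left(-33\right) \left(- \frac{1}{3}\right) - \frac{101}{10}\right)\right) = 7872 \left(- 22 \left(11 - \frac{101}{10}\right)\right) = 7872 \left(\left(-22\right) \frac{9}{10}\right) = 7872 \left(- \frac{99}{5}\right) = - \frac{779328}{5}$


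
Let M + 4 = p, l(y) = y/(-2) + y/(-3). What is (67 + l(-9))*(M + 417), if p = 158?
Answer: 85079/2 ≈ 42540.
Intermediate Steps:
l(y) = -5*y/6 (l(y) = y*(-½) + y*(-⅓) = -y/2 - y/3 = -5*y/6)
M = 154 (M = -4 + 158 = 154)
(67 + l(-9))*(M + 417) = (67 - ⅚*(-9))*(154 + 417) = (67 + 15/2)*571 = (149/2)*571 = 85079/2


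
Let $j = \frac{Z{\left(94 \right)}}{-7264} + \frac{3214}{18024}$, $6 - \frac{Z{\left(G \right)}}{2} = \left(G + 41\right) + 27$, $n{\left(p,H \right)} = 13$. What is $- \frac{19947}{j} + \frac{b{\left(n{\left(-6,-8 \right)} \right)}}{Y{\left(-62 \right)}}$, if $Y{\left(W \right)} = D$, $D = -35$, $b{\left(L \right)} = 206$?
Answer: $- \frac{357076307279}{3960740} \approx -90154.0$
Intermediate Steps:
$Z{\left(G \right)} = -124 - 2 G$ ($Z{\left(G \right)} = 12 - 2 \left(\left(G + 41\right) + 27\right) = 12 - 2 \left(\left(41 + G\right) + 27\right) = 12 - 2 \left(68 + G\right) = 12 - \left(136 + 2 G\right) = -124 - 2 G$)
$j = \frac{113164}{511431}$ ($j = \frac{-124 - 188}{-7264} + \frac{3214}{18024} = \left(-124 - 188\right) \left(- \frac{1}{7264}\right) + 3214 \cdot \frac{1}{18024} = \left(-312\right) \left(- \frac{1}{7264}\right) + \frac{1607}{9012} = \frac{39}{908} + \frac{1607}{9012} = \frac{113164}{511431} \approx 0.22127$)
$Y{\left(W \right)} = -35$
$- \frac{19947}{j} + \frac{b{\left(n{\left(-6,-8 \right)} \right)}}{Y{\left(-62 \right)}} = - \frac{19947}{\frac{113164}{511431}} + \frac{206}{-35} = \left(-19947\right) \frac{511431}{113164} + 206 \left(- \frac{1}{35}\right) = - \frac{10201514157}{113164} - \frac{206}{35} = - \frac{357076307279}{3960740}$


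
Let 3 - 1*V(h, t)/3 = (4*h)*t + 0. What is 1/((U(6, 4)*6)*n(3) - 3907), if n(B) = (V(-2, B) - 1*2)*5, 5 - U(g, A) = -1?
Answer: 1/10313 ≈ 9.6965e-5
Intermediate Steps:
U(g, A) = 6 (U(g, A) = 5 - 1*(-1) = 5 + 1 = 6)
V(h, t) = 9 - 12*h*t (V(h, t) = 9 - 3*((4*h)*t + 0) = 9 - 3*(4*h*t + 0) = 9 - 12*h*t)
n(B) = 35 + 120*B (n(B) = ((9 - 12*(-2)*B) - 1*2)*5 = ((9 + 24*B) - 2)*5 = (7 + 24*B)*5 = 35 + 120*B)
1/((U(6, 4)*6)*n(3) - 3907) = 1/((6*6)*(35 + 120*3) - 3907) = 1/(36*(35 + 360) - 3907) = 1/(36*395 - 3907) = 1/(14220 - 3907) = 1/10313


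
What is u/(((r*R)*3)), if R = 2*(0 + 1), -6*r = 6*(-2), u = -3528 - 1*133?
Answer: -3661/12 ≈ -305.08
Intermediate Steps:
u = -3661 (u = -3528 - 133 = -3661)
r = 2 (r = -(-2) = -⅙*(-12) = 2)
R = 2 (R = 2*1 = 2)
u/(((r*R)*3)) = -3661/((2*2)*3) = -3661/(4*3) = -3661/12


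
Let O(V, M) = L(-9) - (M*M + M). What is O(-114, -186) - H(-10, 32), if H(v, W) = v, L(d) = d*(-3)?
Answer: -34373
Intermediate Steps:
L(d) = -3*d
O(V, M) = 27 - M - M² (O(V, M) = -3*(-9) - (M*M + M) = 27 - (M² + M) = 27 - (M + M²) = 27 + (-M - M²) = 27 - M - M²)
O(-114, -186) - H(-10, 32) = (27 - 1*(-186) - 1*(-186)²) - 1*(-10) = (27 + 186 - 1*34596) + 10 = (27 + 186 - 34596) + 10 = -34383 + 10 = -34373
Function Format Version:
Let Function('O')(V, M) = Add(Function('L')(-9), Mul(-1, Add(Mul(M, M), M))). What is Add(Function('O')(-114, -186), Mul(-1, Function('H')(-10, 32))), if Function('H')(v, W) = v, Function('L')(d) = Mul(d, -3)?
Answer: -34373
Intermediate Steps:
Function('L')(d) = Mul(-3, d)
Function('O')(V, M) = Add(27, Mul(-1, M), Mul(-1, Pow(M, 2))) (Function('O')(V, M) = Add(Mul(-3, -9), Mul(-1, Add(Mul(M, M), M))) = Add(27, Mul(-1, Add(Pow(M, 2), M))) = Add(27, Mul(-1, Add(M, Pow(M, 2)))) = Add(27, Add(Mul(-1, M), Mul(-1, Pow(M, 2)))) = Add(27, Mul(-1, M), Mul(-1, Pow(M, 2))))
Add(Function('O')(-114, -186), Mul(-1, Function('H')(-10, 32))) = Add(Add(27, Mul(-1, -186), Mul(-1, Pow(-186, 2))), Mul(-1, -10)) = Add(Add(27, 186, Mul(-1, 34596)), 10) = Add(Add(27, 186, -34596), 10) = Add(-34383, 10) = -34373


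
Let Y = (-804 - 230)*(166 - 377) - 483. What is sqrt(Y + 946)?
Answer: 3*sqrt(24293) ≈ 467.59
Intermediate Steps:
Y = 217691 (Y = -1034*(-211) - 483 = 218174 - 483 = 217691)
sqrt(Y + 946) = sqrt(217691 + 946) = sqrt(218637) = 3*sqrt(24293)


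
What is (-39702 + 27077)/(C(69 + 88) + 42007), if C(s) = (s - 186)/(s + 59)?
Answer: -2727000/9073483 ≈ -0.30055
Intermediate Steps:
C(s) = (-186 + s)/(59 + s)
(-39702 + 27077)/(C(69 + 88) + 42007) = (-39702 + 27077)/((-186 + (69 + 88))/(59 + (69 + 88)) + 42007) = -12625/((-186 + 157)/(59 + 157) + 42007) = -12625/(-29/216 + 42007) = -12625/9073483/216 = -12625*216/9073483 = -2727000/9073483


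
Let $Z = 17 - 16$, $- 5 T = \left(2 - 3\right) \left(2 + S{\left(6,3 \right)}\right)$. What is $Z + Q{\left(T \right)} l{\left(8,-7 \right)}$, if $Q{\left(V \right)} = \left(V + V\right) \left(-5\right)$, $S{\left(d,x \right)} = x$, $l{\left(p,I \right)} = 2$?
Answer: $-19$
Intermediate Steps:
$T = 1$ ($T = - \frac{\left(2 - 3\right) \left(2 + 3\right)}{5} = - \frac{\left(-1\right) 5}{5} = \left(- \frac{1}{5}\right) \left(-5\right) = 1$)
$Q{\left(V \right)} = - 10 V$ ($Q{\left(V \right)} = 2 V \left(-5\right) = - 10 V$)
$Z = 1$
$Z + Q{\left(T \right)} l{\left(8,-7 \right)} = 1 + \left(-10\right) 1 \cdot 2 = 1 - 20 = -19$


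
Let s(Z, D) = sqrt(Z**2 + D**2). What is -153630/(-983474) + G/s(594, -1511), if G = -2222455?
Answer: 76815/491737 - 2222455*sqrt(2635957)/2635957 ≈ -1368.7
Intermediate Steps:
s(Z, D) = sqrt(D**2 + Z**2)
-153630/(-983474) + G/s(594, -1511) = -153630/(-983474) - 2222455/sqrt((-1511)**2 + 594**2) = -153630*(-1/983474) - 2222455/sqrt(2283121 + 352836) = 76815/491737 - 2222455*sqrt(2635957)/2635957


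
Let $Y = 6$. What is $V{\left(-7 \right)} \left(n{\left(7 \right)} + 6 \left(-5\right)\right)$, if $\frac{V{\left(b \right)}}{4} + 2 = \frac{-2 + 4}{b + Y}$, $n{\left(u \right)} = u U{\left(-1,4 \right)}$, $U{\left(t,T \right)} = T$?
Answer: $32$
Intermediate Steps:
$n{\left(u \right)} = 4 u$ ($n{\left(u \right)} = u 4 = 4 u$)
$V{\left(b \right)} = -8 + \frac{8}{6 + b}$ ($V{\left(b \right)} = -8 + 4 \frac{-2 + 4}{b + 6} = -8 + 4 \frac{2}{6 + b} = -8 + \frac{8}{6 + b}$)
$V{\left(-7 \right)} \left(n{\left(7 \right)} + 6 \left(-5\right)\right) = \frac{8 \left(-5 - -7\right)}{6 - 7} \left(4 \cdot 7 + 6 \left(-5\right)\right) = \frac{8 \left(-5 + 7\right)}{-1} \left(28 - 30\right) = 8 \left(-1\right) 2 \left(-2\right) = \left(-16\right) \left(-2\right) = 32$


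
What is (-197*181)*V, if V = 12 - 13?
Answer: 35657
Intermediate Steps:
V = -1
(-197*181)*V = -197*181*(-1) = -35657*(-1) = 35657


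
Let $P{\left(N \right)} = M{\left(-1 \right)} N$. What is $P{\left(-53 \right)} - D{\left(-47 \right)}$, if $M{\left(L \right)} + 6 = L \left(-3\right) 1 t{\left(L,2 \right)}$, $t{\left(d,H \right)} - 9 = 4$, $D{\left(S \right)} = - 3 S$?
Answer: $-1890$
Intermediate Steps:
$t{\left(d,H \right)} = 13$ ($t{\left(d,H \right)} = 9 + 4 = 13$)
$M{\left(L \right)} = -6 - 39 L$ ($M{\left(L \right)} = -6 + L \left(-3\right) 1 \cdot 13 = -6 + - 3 L 1 \cdot 13 = -6 + - 3 L 13 = -6 - 39 L$)
$P{\left(N \right)} = 33 N$ ($P{\left(N \right)} = \left(-6 - -39\right) N = \left(-6 + 39\right) N = 33 N$)
$P{\left(-53 \right)} - D{\left(-47 \right)} = 33 \left(-53\right) - \left(-3\right) \left(-47\right) = -1749 - 141 = -1890$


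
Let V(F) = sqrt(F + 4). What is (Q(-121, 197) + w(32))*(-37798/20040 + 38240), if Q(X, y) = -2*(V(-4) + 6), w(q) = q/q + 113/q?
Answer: -91571870339/320640 ≈ -2.8559e+5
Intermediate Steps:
V(F) = sqrt(4 + F)
w(q) = 1 + 113/q
Q(X, y) = -12 (Q(X, y) = -2*(sqrt(4 - 4) + 6) = -2*(sqrt(0) + 6) = -2*(0 + 6) = -2*6 = -12)
(Q(-121, 197) + w(32))*(-37798/20040 + 38240) = (-12 + (113 + 32)/32)*(-37798/20040 + 38240) = (-12 + (1/32)*145)*(-37798*1/20040 + 38240) = (-12 + 145/32)*(-18899/10020 + 38240) = -239/32*383145901/10020 = -91571870339/320640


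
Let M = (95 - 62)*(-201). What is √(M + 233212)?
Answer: √226579 ≈ 476.00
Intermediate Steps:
M = -6633 (M = 33*(-201) = -6633)
√(M + 233212) = √(-6633 + 233212) = √226579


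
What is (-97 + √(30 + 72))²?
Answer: (97 - √102)² ≈ 7551.7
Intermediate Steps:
(-97 + √(30 + 72))² = (-97 + √102)²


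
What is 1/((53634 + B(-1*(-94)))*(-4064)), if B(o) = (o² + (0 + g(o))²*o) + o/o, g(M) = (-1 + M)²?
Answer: -1/28577037547360 ≈ -3.4993e-14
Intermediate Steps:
B(o) = 1 + o² + o*(-1 + o)⁴ (B(o) = (o² + (0 + (-1 + o)²)²*o) + o/o = (o² + ((-1 + o)²)²*o) + 1 = (o² + (-1 + o)⁴*o) + 1 = (o² + o*(-1 + o)⁴) + 1 = 1 + o² + o*(-1 + o)⁴)
1/((53634 + B(-1*(-94)))*(-4064)) = 1/((53634 + (1 + (-1*(-94))² + (-1*(-94))*(-1 - 1*(-94))⁴))*(-4064)) = -1/4064/(53634 + (1 + 94² + 94*(-1 + 94)⁴)) = -1/4064/(53634 + (1 + 8836 + 94*93⁴)) = -1/4064/(53634 + (1 + 8836 + 94*74805201)) = -1/4064/(53634 + (1 + 8836 + 7031688894)) = -1/4064/(53634 + 7031697731) = -1/4064/7031751365 = (1/7031751365)*(-1/4064) = -1/28577037547360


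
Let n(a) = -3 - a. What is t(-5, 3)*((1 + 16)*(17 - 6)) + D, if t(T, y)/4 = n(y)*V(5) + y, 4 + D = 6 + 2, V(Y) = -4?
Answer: 20200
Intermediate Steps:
D = 4 (D = -4 + (6 + 2) = -4 + 8 = 4)
t(T, y) = 48 + 20*y (t(T, y) = 4*((-3 - y)*(-4) + y) = 4*((12 + 4*y) + y) = 4*(12 + 5*y) = 48 + 20*y)
t(-5, 3)*((1 + 16)*(17 - 6)) + D = (48 + 20*3)*((1 + 16)*(17 - 6)) + 4 = (48 + 60)*(17*11) + 4 = 108*187 + 4 = 20196 + 4 = 20200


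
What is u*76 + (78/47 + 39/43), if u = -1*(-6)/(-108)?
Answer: -30115/18189 ≈ -1.6557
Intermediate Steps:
u = -1/18 (u = 6*(-1/108) = -1/18 ≈ -0.055556)
u*76 + (78/47 + 39/43) = -1/18*76 + (78/47 + 39/43) = -38/9 + (78*(1/47) + 39*(1/43)) = -38/9 + (78/47 + 39/43) = -38/9 + 5187/2021 = -30115/18189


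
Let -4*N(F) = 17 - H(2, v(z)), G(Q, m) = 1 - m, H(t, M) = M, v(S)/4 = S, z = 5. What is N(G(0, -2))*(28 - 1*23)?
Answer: 15/4 ≈ 3.7500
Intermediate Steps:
v(S) = 4*S
N(F) = ¾ (N(F) = -(17 - 4*5)/4 = -(17 - 1*20)/4 = -(17 - 20)/4 = -¼*(-3) = ¾)
N(G(0, -2))*(28 - 1*23) = 3*(28 - 1*23)/4 = 3*(28 - 23)/4 = (¾)*5 = 15/4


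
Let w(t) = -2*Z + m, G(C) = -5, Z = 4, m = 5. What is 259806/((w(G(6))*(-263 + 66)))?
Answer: 86602/197 ≈ 439.60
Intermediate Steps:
w(t) = -3 (w(t) = -2*4 + 5 = -8 + 5 = -3)
259806/((w(G(6))*(-263 + 66))) = 259806/((-3*(-263 + 66))) = 259806/((-3*(-197))) = 259806/591 = 259806*(1/591) = 86602/197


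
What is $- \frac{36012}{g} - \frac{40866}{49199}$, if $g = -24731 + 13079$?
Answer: $\frac{107965313}{47772229} \approx 2.26$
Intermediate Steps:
$g = -11652$
$- \frac{36012}{g} - \frac{40866}{49199} = - \frac{36012}{-11652} - \frac{40866}{49199} = \left(-36012\right) \left(- \frac{1}{11652}\right) - \frac{40866}{49199} = \frac{3001}{971} - \frac{40866}{49199} = \frac{107965313}{47772229}$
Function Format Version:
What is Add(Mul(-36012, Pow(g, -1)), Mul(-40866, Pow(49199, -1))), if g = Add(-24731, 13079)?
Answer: Rational(107965313, 47772229) ≈ 2.2600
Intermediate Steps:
g = -11652
Add(Mul(-36012, Pow(g, -1)), Mul(-40866, Pow(49199, -1))) = Add(Mul(-36012, Pow(-11652, -1)), Mul(-40866, Pow(49199, -1))) = Add(Mul(-36012, Rational(-1, 11652)), Mul(-40866, Rational(1, 49199))) = Add(Rational(3001, 971), Rational(-40866, 49199)) = Rational(107965313, 47772229)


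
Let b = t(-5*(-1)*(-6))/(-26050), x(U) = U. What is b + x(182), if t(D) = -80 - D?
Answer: 94823/521 ≈ 182.00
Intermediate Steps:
b = 1/521 (b = (-80 - (-5*(-1))*(-6))/(-26050) = (-80 - 5*(-6))*(-1/26050) = (-80 - 1*(-30))*(-1/26050) = (-80 + 30)*(-1/26050) = -50*(-1/26050) = 1/521 ≈ 0.0019194)
b + x(182) = 1/521 + 182 = 94823/521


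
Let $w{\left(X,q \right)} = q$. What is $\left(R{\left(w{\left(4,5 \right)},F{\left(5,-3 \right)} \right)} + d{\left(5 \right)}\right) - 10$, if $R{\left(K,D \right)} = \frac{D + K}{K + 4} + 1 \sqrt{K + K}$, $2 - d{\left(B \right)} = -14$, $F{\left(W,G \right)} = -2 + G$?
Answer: $6 + \sqrt{10} \approx 9.1623$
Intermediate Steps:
$d{\left(B \right)} = 16$ ($d{\left(B \right)} = 2 - -14 = 2 + 14 = 16$)
$R{\left(K,D \right)} = \sqrt{2} \sqrt{K} + \frac{D + K}{4 + K}$ ($R{\left(K,D \right)} = \frac{D + K}{4 + K} + 1 \sqrt{2 K} = \frac{D + K}{4 + K} + 1 \sqrt{2} \sqrt{K} = \frac{D + K}{4 + K} + \sqrt{2} \sqrt{K} = \sqrt{2} \sqrt{K} + \frac{D + K}{4 + K}$)
$\left(R{\left(w{\left(4,5 \right)},F{\left(5,-3 \right)} \right)} + d{\left(5 \right)}\right) - 10 = \left(\frac{\left(-2 - 3\right) + 5 + \sqrt{2} \cdot 5^{\frac{3}{2}} + 4 \sqrt{2} \sqrt{5}}{4 + 5} + 16\right) - 10 = \left(\frac{-5 + 5 + \sqrt{2} \cdot 5 \sqrt{5} + 4 \sqrt{10}}{9} + 16\right) - 10 = \left(\frac{-5 + 5 + 5 \sqrt{10} + 4 \sqrt{10}}{9} + 16\right) - 10 = \left(\frac{9 \sqrt{10}}{9} + 16\right) - 10 = \left(\sqrt{10} + 16\right) - 10 = \left(16 + \sqrt{10}\right) - 10 = 6 + \sqrt{10}$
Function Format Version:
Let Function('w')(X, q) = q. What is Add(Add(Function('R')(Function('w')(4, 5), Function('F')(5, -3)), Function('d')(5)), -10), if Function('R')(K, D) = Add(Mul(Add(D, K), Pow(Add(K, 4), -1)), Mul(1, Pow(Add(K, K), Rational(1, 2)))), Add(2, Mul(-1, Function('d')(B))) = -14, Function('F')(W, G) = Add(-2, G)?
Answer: Add(6, Pow(10, Rational(1, 2))) ≈ 9.1623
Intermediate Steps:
Function('d')(B) = 16 (Function('d')(B) = Add(2, Mul(-1, -14)) = Add(2, 14) = 16)
Function('R')(K, D) = Add(Mul(Pow(2, Rational(1, 2)), Pow(K, Rational(1, 2))), Mul(Pow(Add(4, K), -1), Add(D, K))) (Function('R')(K, D) = Add(Mul(Add(D, K), Pow(Add(4, K), -1)), Mul(1, Pow(Mul(2, K), Rational(1, 2)))) = Add(Mul(Pow(Add(4, K), -1), Add(D, K)), Mul(1, Mul(Pow(2, Rational(1, 2)), Pow(K, Rational(1, 2))))) = Add(Mul(Pow(Add(4, K), -1), Add(D, K)), Mul(Pow(2, Rational(1, 2)), Pow(K, Rational(1, 2)))) = Add(Mul(Pow(2, Rational(1, 2)), Pow(K, Rational(1, 2))), Mul(Pow(Add(4, K), -1), Add(D, K))))
Add(Add(Function('R')(Function('w')(4, 5), Function('F')(5, -3)), Function('d')(5)), -10) = Add(Add(Mul(Pow(Add(4, 5), -1), Add(Add(-2, -3), 5, Mul(Pow(2, Rational(1, 2)), Pow(5, Rational(3, 2))), Mul(4, Pow(2, Rational(1, 2)), Pow(5, Rational(1, 2))))), 16), -10) = Add(Add(Mul(Pow(9, -1), Add(-5, 5, Mul(Pow(2, Rational(1, 2)), Mul(5, Pow(5, Rational(1, 2)))), Mul(4, Pow(10, Rational(1, 2))))), 16), -10) = Add(Add(Mul(Rational(1, 9), Add(-5, 5, Mul(5, Pow(10, Rational(1, 2))), Mul(4, Pow(10, Rational(1, 2))))), 16), -10) = Add(Add(Mul(Rational(1, 9), Mul(9, Pow(10, Rational(1, 2)))), 16), -10) = Add(Add(Pow(10, Rational(1, 2)), 16), -10) = Add(Add(16, Pow(10, Rational(1, 2))), -10) = Add(6, Pow(10, Rational(1, 2)))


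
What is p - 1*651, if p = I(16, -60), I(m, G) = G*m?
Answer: -1611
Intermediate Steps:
p = -960 (p = -60*16 = -960)
p - 1*651 = -960 - 1*651 = -960 - 651 = -1611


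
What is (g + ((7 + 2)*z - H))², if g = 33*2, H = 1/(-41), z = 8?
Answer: 32024281/1681 ≈ 19051.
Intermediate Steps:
H = -1/41 ≈ -0.024390
g = 66
(g + ((7 + 2)*z - H))² = (66 + ((7 + 2)*8 - 1*(-1/41)))² = (66 + (9*8 + 1/41))² = (66 + (72 + 1/41))² = (66 + 2953/41)² = (5659/41)² = 32024281/1681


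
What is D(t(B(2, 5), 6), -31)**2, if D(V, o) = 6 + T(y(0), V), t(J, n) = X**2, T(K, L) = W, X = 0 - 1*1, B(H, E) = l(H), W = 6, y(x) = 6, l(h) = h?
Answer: 144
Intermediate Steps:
B(H, E) = H
X = -1 (X = 0 - 1 = -1)
T(K, L) = 6
t(J, n) = 1 (t(J, n) = (-1)**2 = 1)
D(V, o) = 12 (D(V, o) = 6 + 6 = 12)
D(t(B(2, 5), 6), -31)**2 = 12**2 = 144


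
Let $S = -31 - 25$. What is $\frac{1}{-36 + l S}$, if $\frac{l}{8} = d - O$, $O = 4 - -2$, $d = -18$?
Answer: $\frac{1}{10716} \approx 9.3318 \cdot 10^{-5}$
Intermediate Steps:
$S = -56$
$O = 6$ ($O = 4 + 2 = 6$)
$l = -192$ ($l = 8 \left(-18 - 6\right) = 8 \left(-24\right) = -192$)
$\frac{1}{-36 + l S} = \frac{1}{-36 - -10752} = \frac{1}{-36 + 10752} = \frac{1}{10716}$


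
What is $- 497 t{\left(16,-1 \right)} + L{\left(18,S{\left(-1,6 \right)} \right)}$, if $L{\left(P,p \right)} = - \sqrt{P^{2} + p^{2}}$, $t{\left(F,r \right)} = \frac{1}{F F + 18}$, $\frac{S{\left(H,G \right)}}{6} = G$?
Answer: $- \frac{497}{274} - 18 \sqrt{5} \approx -42.063$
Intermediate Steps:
$S{\left(H,G \right)} = 6 G$
$t{\left(F,r \right)} = \frac{1}{18 + F^{2}}$ ($t{\left(F,r \right)} = \frac{1}{F^{2} + 18} = \frac{1}{18 + F^{2}}$)
$- 497 t{\left(16,-1 \right)} + L{\left(18,S{\left(-1,6 \right)} \right)} = - \frac{497}{18 + 16^{2}} - \sqrt{18^{2} + \left(6 \cdot 6\right)^{2}} = - \frac{497}{18 + 256} - \sqrt{324 + 36^{2}} = - \frac{497}{274} - \sqrt{324 + 1296} = \left(-497\right) \frac{1}{274} - \sqrt{1620} = - \frac{497}{274} - 18 \sqrt{5}$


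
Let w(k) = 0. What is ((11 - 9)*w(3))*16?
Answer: 0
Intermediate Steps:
((11 - 9)*w(3))*16 = ((11 - 9)*0)*16 = (2*0)*16 = 0*16 = 0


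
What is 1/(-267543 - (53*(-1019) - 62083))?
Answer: -1/151453 ≈ -6.6027e-6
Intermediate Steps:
1/(-267543 - (53*(-1019) - 62083)) = 1/(-267543 - (-54007 - 62083)) = 1/(-267543 - 1*(-116090)) = 1/(-267543 + 116090) = 1/(-151453) = -1/151453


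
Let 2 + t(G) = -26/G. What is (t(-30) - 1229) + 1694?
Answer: 6958/15 ≈ 463.87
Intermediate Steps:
t(G) = -2 - 26/G
(t(-30) - 1229) + 1694 = ((-2 - 26/(-30)) - 1229) + 1694 = ((-2 - 26*(-1/30)) - 1229) + 1694 = ((-2 + 13/15) - 1229) + 1694 = (-17/15 - 1229) + 1694 = -18452/15 + 1694 = 6958/15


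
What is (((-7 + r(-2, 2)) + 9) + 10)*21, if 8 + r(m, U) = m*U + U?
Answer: 42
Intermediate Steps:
r(m, U) = -8 + U + U*m (r(m, U) = -8 + (m*U + U) = -8 + (U*m + U) = -8 + (U + U*m) = -8 + U + U*m)
(((-7 + r(-2, 2)) + 9) + 10)*21 = (((-7 + (-8 + 2 + 2*(-2))) + 9) + 10)*21 = (((-7 + (-8 + 2 - 4)) + 9) + 10)*21 = (((-7 - 10) + 9) + 10)*21 = ((-17 + 9) + 10)*21 = (-8 + 10)*21 = 2*21 = 42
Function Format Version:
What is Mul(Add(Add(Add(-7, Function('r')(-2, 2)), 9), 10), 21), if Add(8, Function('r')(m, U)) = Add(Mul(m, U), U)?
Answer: 42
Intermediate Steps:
Function('r')(m, U) = Add(-8, U, Mul(U, m)) (Function('r')(m, U) = Add(-8, Add(Mul(m, U), U)) = Add(-8, Add(Mul(U, m), U)) = Add(-8, Add(U, Mul(U, m))) = Add(-8, U, Mul(U, m)))
Mul(Add(Add(Add(-7, Function('r')(-2, 2)), 9), 10), 21) = Mul(Add(Add(Add(-7, Add(-8, 2, Mul(2, -2))), 9), 10), 21) = Mul(Add(Add(Add(-7, Add(-8, 2, -4)), 9), 10), 21) = Mul(Add(Add(Add(-7, -10), 9), 10), 21) = Mul(Add(Add(-17, 9), 10), 21) = Mul(Add(-8, 10), 21) = Mul(2, 21) = 42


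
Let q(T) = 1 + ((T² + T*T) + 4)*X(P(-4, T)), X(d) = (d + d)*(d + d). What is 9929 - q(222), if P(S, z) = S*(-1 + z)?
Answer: -308118713400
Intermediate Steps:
X(d) = 4*d² (X(d) = (2*d)*(2*d) = 4*d²)
q(T) = 1 + 4*(4 - 4*T)²*(4 + 2*T²) (q(T) = 1 + ((T² + T*T) + 4)*(4*(-4*(-1 + T))²) = 1 + ((T² + T²) + 4)*(4*(4 - 4*T)²) = 1 + (2*T² + 4)*(4*(4 - 4*T)²) = 1 + (4 + 2*T²)*(4*(4 - 4*T)²) = 1 + 4*(4 - 4*T)²*(4 + 2*T²))
9929 - q(222) = 9929 - (1 + 256*(1 - 1*222)² + 128*222²*(1 - 1*222)²) = 9929 - (1 + 256*(1 - 222)² + 128*49284*(1 - 222)²) = 9929 - (1 + 256*(-221)² + 128*49284*(-221)²) = 9929 - (1 + 256*48841 + 128*49284*48841) = 9929 - (1 + 12503296 + 308106220032) = 9929 - 1*308118723329 = 9929 - 308118723329 = -308118713400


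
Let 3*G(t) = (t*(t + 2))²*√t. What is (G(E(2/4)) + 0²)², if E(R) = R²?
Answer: 729/262144 ≈ 0.0027809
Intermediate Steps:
G(t) = t^(5/2)*(2 + t)²/3 (G(t) = ((t*(t + 2))²*√t)/3 = ((t*(2 + t))²*√t)/3 = ((t²*(2 + t)²)*√t)/3 = (t^(5/2)*(2 + t)²)/3 = t^(5/2)*(2 + t)²/3)
(G(E(2/4)) + 0²)² = (((2/4)²)^(5/2)*(2 + (2/4)²)²/3 + 0²)² = (((2*(¼))²)^(5/2)*(2 + (2*(¼))²)²/3 + 0)² = (((½)²)^(5/2)*(2 + (½)²)²/3 + 0)² = ((¼)^(5/2)*(2 + ¼)²/3 + 0)² = ((⅓)*(1/32)*(9/4)² + 0)² = ((⅓)*(1/32)*(81/16) + 0)² = (27/512 + 0)² = (27/512)² = 729/262144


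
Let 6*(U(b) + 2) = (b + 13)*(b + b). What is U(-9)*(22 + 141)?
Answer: -2282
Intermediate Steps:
U(b) = -2 + b*(13 + b)/3 (U(b) = -2 + ((b + 13)*(b + b))/6 = -2 + ((13 + b)*(2*b))/6 = -2 + (2*b*(13 + b))/6 = -2 + b*(13 + b)/3)
U(-9)*(22 + 141) = (-2 + (1/3)*(-9)**2 + (13/3)*(-9))*(22 + 141) = (-2 + (1/3)*81 - 39)*163 = (-2 + 27 - 39)*163 = -14*163 = -2282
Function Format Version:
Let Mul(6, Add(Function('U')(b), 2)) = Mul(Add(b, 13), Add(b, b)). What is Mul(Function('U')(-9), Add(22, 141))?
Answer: -2282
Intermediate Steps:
Function('U')(b) = Add(-2, Mul(Rational(1, 3), b, Add(13, b))) (Function('U')(b) = Add(-2, Mul(Rational(1, 6), Mul(Add(b, 13), Add(b, b)))) = Add(-2, Mul(Rational(1, 6), Mul(Add(13, b), Mul(2, b)))) = Add(-2, Mul(Rational(1, 6), Mul(2, b, Add(13, b)))) = Add(-2, Mul(Rational(1, 3), b, Add(13, b))))
Mul(Function('U')(-9), Add(22, 141)) = Mul(Add(-2, Mul(Rational(1, 3), Pow(-9, 2)), Mul(Rational(13, 3), -9)), Add(22, 141)) = Mul(Add(-2, Mul(Rational(1, 3), 81), -39), 163) = Mul(Add(-2, 27, -39), 163) = Mul(-14, 163) = -2282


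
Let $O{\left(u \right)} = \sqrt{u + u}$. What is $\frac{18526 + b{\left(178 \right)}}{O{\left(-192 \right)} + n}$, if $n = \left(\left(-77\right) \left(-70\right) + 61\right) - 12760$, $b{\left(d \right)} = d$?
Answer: $- \frac{19529648}{7631695} - \frac{21376 i \sqrt{6}}{7631695} \approx -2.559 - 0.0068609 i$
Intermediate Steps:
$O{\left(u \right)} = \sqrt{2} \sqrt{u}$ ($O{\left(u \right)} = \sqrt{2 u} = \sqrt{2} \sqrt{u}$)
$n = -7309$ ($n = \left(5390 + 61\right) - 12760 = 5451 - 12760 = -7309$)
$\frac{18526 + b{\left(178 \right)}}{O{\left(-192 \right)} + n} = \frac{18526 + 178}{\sqrt{2} \sqrt{-192} - 7309} = \frac{18704}{\sqrt{2} \cdot 8 i \sqrt{3} - 7309} = \frac{18704}{8 i \sqrt{6} - 7309} = \frac{18704}{-7309 + 8 i \sqrt{6}}$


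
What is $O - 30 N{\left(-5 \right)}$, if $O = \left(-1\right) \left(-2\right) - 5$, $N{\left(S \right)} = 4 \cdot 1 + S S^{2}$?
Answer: $3627$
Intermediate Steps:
$N{\left(S \right)} = 4 + S^{3}$
$O = -3$ ($O = 2 - 5 = -3$)
$O - 30 N{\left(-5 \right)} = -3 - 30 \left(4 + \left(-5\right)^{3}\right) = -3 - 30 \left(4 - 125\right) = -3 - -3630 = -3 + 3630 = 3627$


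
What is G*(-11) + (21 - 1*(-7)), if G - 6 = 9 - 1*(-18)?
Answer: -335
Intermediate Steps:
G = 33 (G = 6 + (9 - 1*(-18)) = 6 + (9 + 18) = 6 + 27 = 33)
G*(-11) + (21 - 1*(-7)) = 33*(-11) + (21 - 1*(-7)) = -363 + (21 + 7) = -363 + 28 = -335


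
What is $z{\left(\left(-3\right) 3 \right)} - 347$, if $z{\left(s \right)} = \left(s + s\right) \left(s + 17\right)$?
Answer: $-491$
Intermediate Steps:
$z{\left(s \right)} = 2 s \left(17 + s\right)$
$z{\left(\left(-3\right) 3 \right)} - 347 = 2 \left(\left(-3\right) 3\right) \left(17 - 9\right) - 347 = 2 \left(-9\right) \left(17 - 9\right) - 347 = 2 \left(-9\right) 8 - 347 = -144 - 347 = -491$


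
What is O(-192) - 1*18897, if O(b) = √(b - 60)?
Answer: -18897 + 6*I*√7 ≈ -18897.0 + 15.875*I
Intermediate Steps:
O(b) = √(-60 + b)
O(-192) - 1*18897 = √(-60 - 192) - 1*18897 = √(-252) - 18897 = 6*I*√7 - 18897 = -18897 + 6*I*√7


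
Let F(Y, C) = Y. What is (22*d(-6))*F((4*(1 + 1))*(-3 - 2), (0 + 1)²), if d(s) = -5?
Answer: 4400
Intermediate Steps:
(22*d(-6))*F((4*(1 + 1))*(-3 - 2), (0 + 1)²) = (22*(-5))*((4*(1 + 1))*(-3 - 2)) = -110*4*2*(-5) = -880*(-5) = -110*(-40) = 4400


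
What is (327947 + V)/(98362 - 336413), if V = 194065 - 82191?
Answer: -439821/238051 ≈ -1.8476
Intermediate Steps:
V = 111874
(327947 + V)/(98362 - 336413) = (327947 + 111874)/(98362 - 336413) = 439821/(-238051) = 439821*(-1/238051) = -439821/238051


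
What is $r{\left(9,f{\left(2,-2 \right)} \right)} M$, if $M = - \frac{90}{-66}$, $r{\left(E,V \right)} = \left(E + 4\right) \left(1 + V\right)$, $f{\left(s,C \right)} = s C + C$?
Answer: $- \frac{975}{11} \approx -88.636$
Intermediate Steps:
$f{\left(s,C \right)} = C + C s$ ($f{\left(s,C \right)} = C s + C = C + C s$)
$r{\left(E,V \right)} = \left(1 + V\right) \left(4 + E\right)$ ($r{\left(E,V \right)} = \left(4 + E\right) \left(1 + V\right) = \left(1 + V\right) \left(4 + E\right)$)
$M = \frac{15}{11}$ ($M = \left(-90\right) \left(- \frac{1}{66}\right) = \frac{15}{11} \approx 1.3636$)
$r{\left(9,f{\left(2,-2 \right)} \right)} M = \left(4 + 9 + 4 \left(- 2 \left(1 + 2\right)\right) + 9 \left(- 2 \left(1 + 2\right)\right)\right) \frac{15}{11} = \left(4 + 9 + 4 \left(\left(-2\right) 3\right) + 9 \left(\left(-2\right) 3\right)\right) \frac{15}{11} = \left(4 + 9 + 4 \left(-6\right) + 9 \left(-6\right)\right) \frac{15}{11} = \left(4 + 9 - 24 - 54\right) \frac{15}{11} = \left(-65\right) \frac{15}{11} = - \frac{975}{11}$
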